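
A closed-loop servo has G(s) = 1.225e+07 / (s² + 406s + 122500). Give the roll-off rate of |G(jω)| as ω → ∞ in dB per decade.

-40 dB/decade

With 0 zeros and 2 poles, the high-frequency asymptotic slope is 20 × (0 − 2) = -40 dB/decade.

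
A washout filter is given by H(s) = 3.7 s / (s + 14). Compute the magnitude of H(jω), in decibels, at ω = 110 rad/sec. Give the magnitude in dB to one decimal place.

|j110| = 110
|j110 + 14| = √(110² + 14²) = 110.9
|H(j110)| = 3.7 × 110 / 110.9 = 3.6704
20 log₁₀(3.6704) = 11.29 dB

11.3 dB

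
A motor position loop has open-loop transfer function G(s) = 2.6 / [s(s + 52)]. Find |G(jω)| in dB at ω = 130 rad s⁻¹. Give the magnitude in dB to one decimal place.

-76.9 dB

|j130 + 52| = √(130² + 52²) = 140
|j130| = 130
|G(j130)| = 2.6 / (140 × 130) = 0.00014284
20 log₁₀(0.00014284) = -76.90 dB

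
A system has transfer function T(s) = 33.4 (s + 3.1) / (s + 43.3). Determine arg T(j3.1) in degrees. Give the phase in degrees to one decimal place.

40.9 deg

∠(j3.1 + 3.1) = arctan(3.1/3.1) = 45.00°
∠(j3.1 + 43.3) = arctan(3.1/43.3) = 4.10°
∠T(j3.1) = 45.00° − 4.10° = 40.90°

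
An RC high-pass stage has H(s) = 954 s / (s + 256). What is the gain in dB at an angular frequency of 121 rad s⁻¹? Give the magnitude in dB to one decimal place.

|j121| = 121
|j121 + 256| = √(121² + 256²) = 283.2
|H(j121)| = 954 × 121 / 283.2 = 407.67
20 log₁₀(407.67) = 52.21 dB

52.2 dB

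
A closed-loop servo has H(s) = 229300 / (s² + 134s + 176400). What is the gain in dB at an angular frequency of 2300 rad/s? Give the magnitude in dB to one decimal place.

|(j2300)² + 134(j2300) + 176400| = |-5.1136e+06 + j3.082e+05| = 5.123e+06
|H(j2300)| = 229300 / 5.123e+06 = 0.04476
20 log₁₀(0.04476) = -26.98 dB

-27.0 dB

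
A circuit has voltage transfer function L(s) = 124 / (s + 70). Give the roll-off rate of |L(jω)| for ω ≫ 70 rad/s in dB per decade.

With 0 zeros and 1 pole, the high-frequency asymptotic slope is 20 × (0 − 1) = -20 dB/decade.

-20 dB/decade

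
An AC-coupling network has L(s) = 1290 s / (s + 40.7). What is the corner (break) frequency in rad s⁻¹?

40.7 rad s⁻¹

The single real pole at s = −40.7 gives a corner at ω = 40.7 rad s⁻¹.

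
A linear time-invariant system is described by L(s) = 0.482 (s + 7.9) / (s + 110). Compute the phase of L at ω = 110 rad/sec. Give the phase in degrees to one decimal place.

∠(j110 + 7.9) = arctan(110/7.9) = 85.89°
∠(j110 + 110) = arctan(110/110) = 45.00°
∠L(j110) = 85.89° − 45.00° = 40.89°

40.9 deg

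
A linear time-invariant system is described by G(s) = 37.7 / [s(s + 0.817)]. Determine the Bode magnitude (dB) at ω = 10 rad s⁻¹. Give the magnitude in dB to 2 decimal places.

|j10 + 0.817| = √(10² + 0.817²) = 10.03
|j10| = 10
|G(j10)| = 37.7 / (10.03 × 10) = 0.37575
20 log₁₀(0.37575) = -8.502 dB

-8.50 dB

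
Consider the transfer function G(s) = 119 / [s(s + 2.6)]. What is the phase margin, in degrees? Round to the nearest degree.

14°

Gain crossover: |G(jω)| = 1 at ω ≈ 10.8 rad/sec.
∠G(j10.8) = −90° − arctan(10.8/2.6) ≈ -166.41°
PM = 180° + (-166.41°) = 13.59°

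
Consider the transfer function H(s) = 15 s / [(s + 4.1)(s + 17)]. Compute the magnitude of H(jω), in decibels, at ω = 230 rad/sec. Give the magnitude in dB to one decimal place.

-23.7 dB

|j230| = 230
|j230 + 4.1| = √(230² + 4.1²) = 230
|j230 + 17| = √(230² + 17²) = 230.6
|H(j230)| = 15 × 230 / (230 × 230.6) = 0.06503
20 log₁₀(0.06503) = -23.74 dB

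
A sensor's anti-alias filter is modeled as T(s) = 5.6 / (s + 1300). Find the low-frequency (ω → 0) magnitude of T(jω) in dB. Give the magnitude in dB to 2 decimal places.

-47.32 dB

T(0) = 5.6 / 1300 = 0.0043077
20 log₁₀(0.0043077) = -47.315 dB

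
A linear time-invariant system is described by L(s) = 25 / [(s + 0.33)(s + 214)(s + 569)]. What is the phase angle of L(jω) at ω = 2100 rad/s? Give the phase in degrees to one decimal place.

∠(j2100 + 0.33) = arctan(2100/0.33) = 89.99°
∠(j2100 + 214) = arctan(2100/214) = 84.18°
∠(j2100 + 569) = arctan(2100/569) = 74.84°
∠L(j2100) = − (89.99° + 84.18° + 74.84°) = -249.01°

-249.0°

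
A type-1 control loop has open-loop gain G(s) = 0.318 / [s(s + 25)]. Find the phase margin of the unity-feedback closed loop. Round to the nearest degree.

90°

Gain crossover: |G(jω)| = 1 at ω ≈ 0.0127 rad s⁻¹.
∠G(j0.0127) = −90° − arctan(0.0127/25) ≈ -90.03°
PM = 180° + (-90.03°) = 89.97°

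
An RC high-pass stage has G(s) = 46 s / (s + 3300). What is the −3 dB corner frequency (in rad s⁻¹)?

3300 rad s⁻¹

For a single-pole high-pass, the −3 dB point is at the pole: ω = 3300 rad s⁻¹.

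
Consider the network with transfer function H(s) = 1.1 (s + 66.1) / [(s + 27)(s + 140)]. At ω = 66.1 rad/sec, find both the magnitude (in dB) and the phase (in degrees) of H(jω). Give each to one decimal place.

|H| = -40.6 dB, ∠H = -48.1°

|j66.1 + 66.1| = √(66.1² + 66.1²) = 93.48
|j66.1 + 27| = √(66.1² + 27²) = 71.4
|j66.1 + 140| = √(66.1² + 140²) = 154.8
|H(j66.1)| = 1.1 × 93.48 / (71.4 × 154.8) = 0.0093019
20 log₁₀(0.0093019) = -40.63 dB
∠(j66.1 + 66.1) = arctan(66.1/66.1) = 45.00°
∠(j66.1 + 27) = arctan(66.1/27) = 67.78°
∠(j66.1 + 140) = arctan(66.1/140) = 25.27°
∠H(j66.1) = 45.00° − (67.78° + 25.27°) = -48.06°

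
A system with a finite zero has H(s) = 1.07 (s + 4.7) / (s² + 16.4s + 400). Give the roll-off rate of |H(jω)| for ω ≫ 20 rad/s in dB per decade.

With 1 zero and 2 poles, the high-frequency asymptotic slope is 20 × (1 − 2) = -20 dB/decade.

-20 dB/decade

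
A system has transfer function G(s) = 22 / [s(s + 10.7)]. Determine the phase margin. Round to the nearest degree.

Gain crossover: |G(jω)| = 1 at ω ≈ 2.02 rad s⁻¹.
∠G(j2.02) = −90° − arctan(2.02/10.7) ≈ -100.69°
PM = 180° + (-100.69°) = 79.31°

79°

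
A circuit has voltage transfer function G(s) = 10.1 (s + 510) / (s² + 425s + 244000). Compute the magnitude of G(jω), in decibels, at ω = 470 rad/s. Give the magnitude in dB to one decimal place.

-29.2 dB

|j470 + 510| = √(470² + 510²) = 693.5
|(j470)² + 425(j470) + 244000| = |23100 + j1.9975e+05| = 2.011e+05
|G(j470)| = 10.1 × 693.5 / 2.011e+05 = 0.034836
20 log₁₀(0.034836) = -29.16 dB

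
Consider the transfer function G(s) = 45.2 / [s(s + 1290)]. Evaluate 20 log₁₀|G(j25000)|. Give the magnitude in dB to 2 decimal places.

|j25000 + 1290| = √(25000² + 1290²) = 2.503e+04
|j25000| = 2.5e+04
|G(j25000)| = 45.2 / (2.503e+04 × 2.5e+04) = 7.2224e-08
20 log₁₀(7.2224e-08) = -142.826 dB

-142.83 dB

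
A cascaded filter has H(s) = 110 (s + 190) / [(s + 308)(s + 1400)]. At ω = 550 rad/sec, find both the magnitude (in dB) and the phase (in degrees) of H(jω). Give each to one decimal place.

|H| = -23.4 dB, ∠H = -11.3°

|j550 + 190| = √(550² + 190²) = 581.9
|j550 + 308| = √(550² + 308²) = 630.4
|j550 + 1400| = √(550² + 1400²) = 1504
|H(j550)| = 110 × 581.9 / (630.4 × 1504) = 0.067507
20 log₁₀(0.067507) = -23.41 dB
∠(j550 + 190) = arctan(550/190) = 70.94°
∠(j550 + 308) = arctan(550/308) = 60.75°
∠(j550 + 1400) = arctan(550/1400) = 21.45°
∠H(j550) = 70.94° − (60.75° + 21.45°) = -11.26°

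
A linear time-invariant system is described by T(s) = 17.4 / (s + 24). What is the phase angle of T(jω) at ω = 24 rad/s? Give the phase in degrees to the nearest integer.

-45 deg

∠(j24 + 24) = arctan(24/24) = 45.00°
∠T(j24) = −45.00° = -45.00°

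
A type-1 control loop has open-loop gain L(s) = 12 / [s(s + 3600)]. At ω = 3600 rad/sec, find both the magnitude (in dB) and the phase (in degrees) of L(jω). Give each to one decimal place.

|L| = -123.7 dB, ∠L = -135.0°

|j3600 + 3600| = √(3600² + 3600²) = 5091
|j3600| = 3600
|L(j3600)| = 12 / (5091 × 3600) = 6.5473e-07
20 log₁₀(6.5473e-07) = -123.68 dB
∠(j3600 + 3600) = arctan(3600/3600) = 45.00°
∠(j3600) = 90.00°
∠L(j3600) = − (45.00° + 90.00°) = -135.00°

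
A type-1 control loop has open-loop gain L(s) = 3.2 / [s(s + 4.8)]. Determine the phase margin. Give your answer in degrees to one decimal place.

82.2°

Gain crossover: |L(jω)| = 1 at ω ≈ 0.66 rad/sec.
∠L(j0.66) = −90° − arctan(0.66/4.8) ≈ -97.83°
PM = 180° + (-97.83°) = 82.17°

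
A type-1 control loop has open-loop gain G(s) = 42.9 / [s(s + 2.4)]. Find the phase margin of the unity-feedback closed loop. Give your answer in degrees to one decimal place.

Gain crossover: |G(jω)| = 1 at ω ≈ 6.33 rad/s.
∠G(j6.33) = −90° − arctan(6.33/2.4) ≈ -159.25°
PM = 180° + (-159.25°) = 20.75°

20.8°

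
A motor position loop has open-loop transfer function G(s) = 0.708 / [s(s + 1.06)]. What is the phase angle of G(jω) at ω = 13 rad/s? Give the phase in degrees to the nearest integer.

∠(j13 + 1.06) = arctan(13/1.06) = 85.34°
∠(j13) = 90.00°
∠G(j13) = − (85.34° + 90.00°) = -175.34°

-175°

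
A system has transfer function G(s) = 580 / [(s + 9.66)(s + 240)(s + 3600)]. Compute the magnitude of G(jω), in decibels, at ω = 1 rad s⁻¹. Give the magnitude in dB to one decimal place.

-83.2 dB

|j1 + 9.66| = √(1² + 9.66²) = 9.712
|j1 + 240| = √(1² + 240²) = 240
|j1 + 3600| = √(1² + 3600²) = 3600
|G(j1)| = 580 / (9.712 × 240 × 3600) = 6.9122e-05
20 log₁₀(6.9122e-05) = -83.21 dB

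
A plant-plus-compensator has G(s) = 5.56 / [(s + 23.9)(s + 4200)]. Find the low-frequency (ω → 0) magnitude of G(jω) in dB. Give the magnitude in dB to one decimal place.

-85.1 dB

G(0) = 5.56 / (23.9 × 4200) = 5.539e-05
20 log₁₀(5.539e-05) = -85.13 dB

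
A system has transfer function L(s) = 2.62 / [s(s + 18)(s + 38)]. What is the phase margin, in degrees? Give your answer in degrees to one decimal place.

Gain crossover: |L(jω)| = 1 at ω ≈ 0.00383 rad/s.
∠L(j0.00383) = −90° − arctan(0.00383/18) − arctan(0.00383/38) ≈ -90.02°
PM = 180° + (-90.02°) = 89.98°

90.0 deg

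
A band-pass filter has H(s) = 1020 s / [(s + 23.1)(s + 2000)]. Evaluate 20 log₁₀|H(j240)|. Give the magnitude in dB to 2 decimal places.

-5.95 dB

|j240| = 240
|j240 + 23.1| = √(240² + 23.1²) = 241.1
|j240 + 2000| = √(240² + 2000²) = 2014
|H(j240)| = 1020 × 240 / (241.1 × 2014) = 0.50404
20 log₁₀(0.50404) = -5.951 dB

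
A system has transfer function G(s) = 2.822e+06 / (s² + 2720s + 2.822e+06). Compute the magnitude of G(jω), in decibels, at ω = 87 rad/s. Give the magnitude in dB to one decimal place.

-0.0 dB

|(j87)² + 2720(j87) + 2.822e+06| = |2.8144e+06 + j2.3664e+05| = 2.824e+06
|G(j87)| = 2.822e+06 / 2.824e+06 = 0.99916
20 log₁₀(0.99916) = -0.01 dB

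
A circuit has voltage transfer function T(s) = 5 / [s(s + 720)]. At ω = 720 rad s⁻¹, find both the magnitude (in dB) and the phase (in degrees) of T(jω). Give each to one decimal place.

|T| = -103.3 dB, ∠T = -135.0 deg

|j720 + 720| = √(720² + 720²) = 1018
|j720| = 720
|T(j720)| = 5 / (1018 × 720) = 6.8201e-06
20 log₁₀(6.8201e-06) = -103.32 dB
∠(j720 + 720) = arctan(720/720) = 45.00°
∠(j720) = 90.00°
∠T(j720) = − (45.00° + 90.00°) = -135.00°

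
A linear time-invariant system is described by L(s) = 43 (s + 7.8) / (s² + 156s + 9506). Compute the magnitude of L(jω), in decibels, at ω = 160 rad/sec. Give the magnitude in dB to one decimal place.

-12.7 dB

|j160 + 7.8| = √(160² + 7.8²) = 160.2
|(j160)² + 156(j160) + 9506| = |-16094 + j24960| = 2.97e+04
|L(j160)| = 43 × 160.2 / 2.97e+04 = 0.23193
20 log₁₀(0.23193) = -12.69 dB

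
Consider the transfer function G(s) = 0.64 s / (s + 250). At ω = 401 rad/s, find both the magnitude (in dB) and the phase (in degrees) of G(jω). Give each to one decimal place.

|G| = -5.3 dB, ∠G = 31.9°

|j401| = 401
|j401 + 250| = √(401² + 250²) = 472.5
|G(j401)| = 0.64 × 401 / 472.5 = 0.5431
20 log₁₀(0.5431) = -5.30 dB
∠(j401) = 90.00°
∠(j401 + 250) = arctan(401/250) = 58.06°
∠G(j401) = 90.00° − 58.06° = 31.94°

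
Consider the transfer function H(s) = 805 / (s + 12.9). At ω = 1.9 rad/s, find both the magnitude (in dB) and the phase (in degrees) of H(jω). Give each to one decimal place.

|j1.9 + 12.9| = √(1.9² + 12.9²) = 13.04
|H(j1.9)| = 805 / 13.04 = 61.737
20 log₁₀(61.737) = 35.81 dB
∠(j1.9 + 12.9) = arctan(1.9/12.9) = 8.38°
∠H(j1.9) = −8.38° = -8.38°

|H| = 35.8 dB, ∠H = -8.4°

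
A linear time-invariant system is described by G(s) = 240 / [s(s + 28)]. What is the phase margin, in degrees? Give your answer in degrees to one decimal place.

73.6 deg

Gain crossover: |G(jω)| = 1 at ω ≈ 8.22 rad s⁻¹.
∠G(j8.22) = −90° − arctan(8.22/28) ≈ -106.37°
PM = 180° + (-106.37°) = 73.63°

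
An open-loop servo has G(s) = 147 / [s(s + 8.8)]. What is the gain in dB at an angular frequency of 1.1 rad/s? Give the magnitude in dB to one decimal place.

23.6 dB

|j1.1 + 8.8| = √(1.1² + 8.8²) = 8.868
|j1.1| = 1.1
|G(j1.1)| = 147 / (8.868 × 1.1) = 15.069
20 log₁₀(15.069) = 23.56 dB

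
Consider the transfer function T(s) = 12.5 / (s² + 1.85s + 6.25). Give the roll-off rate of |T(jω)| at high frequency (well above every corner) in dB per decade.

-40 dB/decade

With 0 zeros and 2 poles, the high-frequency asymptotic slope is 20 × (0 − 2) = -40 dB/decade.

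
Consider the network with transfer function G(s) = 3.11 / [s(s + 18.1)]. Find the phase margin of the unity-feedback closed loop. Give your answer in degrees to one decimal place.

Gain crossover: |G(jω)| = 1 at ω ≈ 0.172 rad/sec.
∠G(j0.172) = −90° − arctan(0.172/18.1) ≈ -90.54°
PM = 180° + (-90.54°) = 89.46°

89.5°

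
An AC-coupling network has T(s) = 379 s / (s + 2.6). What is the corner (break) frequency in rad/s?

The single real pole at s = −2.6 gives a corner at ω = 2.6 rad/s.

2.6 rad/s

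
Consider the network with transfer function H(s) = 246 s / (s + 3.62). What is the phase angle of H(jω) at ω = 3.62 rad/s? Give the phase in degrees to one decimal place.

∠(j3.62) = 90.00°
∠(j3.62 + 3.62) = arctan(3.62/3.62) = 45.00°
∠H(j3.62) = 90.00° − 45.00° = 45.00°

45.0 deg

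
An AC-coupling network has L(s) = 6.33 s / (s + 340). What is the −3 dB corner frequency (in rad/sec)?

For a single-pole high-pass, the −3 dB point is at the pole: ω = 340 rad/sec.

340 rad/sec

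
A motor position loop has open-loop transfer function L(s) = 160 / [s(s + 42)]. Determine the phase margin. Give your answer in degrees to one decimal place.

Gain crossover: |L(jω)| = 1 at ω ≈ 3.79 rad/s.
∠L(j3.79) = −90° − arctan(3.79/42) ≈ -95.16°
PM = 180° + (-95.16°) = 84.84°

84.8 deg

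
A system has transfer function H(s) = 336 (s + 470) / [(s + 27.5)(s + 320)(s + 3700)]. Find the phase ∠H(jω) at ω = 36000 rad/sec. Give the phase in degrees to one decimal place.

-174.3°

∠(j36000 + 470) = arctan(36000/470) = 89.25°
∠(j36000 + 27.5) = arctan(36000/27.5) = 89.96°
∠(j36000 + 320) = arctan(36000/320) = 89.49°
∠(j36000 + 3700) = arctan(36000/3700) = 84.13°
∠H(j36000) = 89.25° − (89.96° + 89.49° + 84.13°) = -174.33°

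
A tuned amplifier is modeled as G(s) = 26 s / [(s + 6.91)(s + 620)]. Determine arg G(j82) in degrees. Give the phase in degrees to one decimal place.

∠(j82) = 90.00°
∠(j82 + 6.91) = arctan(82/6.91) = 85.18°
∠(j82 + 620) = arctan(82/620) = 7.53°
∠G(j82) = 90.00° − (85.18° + 7.53°) = -2.72°

-2.7°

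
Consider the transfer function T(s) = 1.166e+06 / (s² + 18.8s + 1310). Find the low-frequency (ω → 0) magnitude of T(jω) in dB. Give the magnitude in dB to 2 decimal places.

T(0) = 1.166e+06 / 1310 = 890.08
20 log₁₀(890.08) = 58.989 dB

58.99 dB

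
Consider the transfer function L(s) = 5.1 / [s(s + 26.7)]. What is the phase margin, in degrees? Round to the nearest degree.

90 deg

Gain crossover: |L(jω)| = 1 at ω ≈ 0.191 rad/s.
∠L(j0.191) = −90° − arctan(0.191/26.7) ≈ -90.41°
PM = 180° + (-90.41°) = 89.59°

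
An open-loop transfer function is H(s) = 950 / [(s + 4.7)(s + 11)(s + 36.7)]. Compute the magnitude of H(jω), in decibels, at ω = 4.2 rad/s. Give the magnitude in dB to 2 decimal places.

|j4.2 + 4.7| = √(4.2² + 4.7²) = 6.303
|j4.2 + 11| = √(4.2² + 11²) = 11.77
|j4.2 + 36.7| = √(4.2² + 36.7²) = 36.94
|H(j4.2)| = 950 / (6.303 × 11.77 × 36.94) = 0.34652
20 log₁₀(0.34652) = -9.205 dB

-9.21 dB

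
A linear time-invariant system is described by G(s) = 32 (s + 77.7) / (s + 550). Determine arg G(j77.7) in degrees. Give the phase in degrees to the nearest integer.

∠(j77.7 + 77.7) = arctan(77.7/77.7) = 45.00°
∠(j77.7 + 550) = arctan(77.7/550) = 8.04°
∠G(j77.7) = 45.00° − 8.04° = 36.96°

37°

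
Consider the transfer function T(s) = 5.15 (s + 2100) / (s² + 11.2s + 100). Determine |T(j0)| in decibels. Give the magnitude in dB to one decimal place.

40.7 dB

T(0) = 5.15 × 2100 / 100 = 108.15
20 log₁₀(108.15) = 40.68 dB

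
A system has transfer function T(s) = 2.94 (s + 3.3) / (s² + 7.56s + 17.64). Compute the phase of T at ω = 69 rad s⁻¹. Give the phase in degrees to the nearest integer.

-86°

∠(j69 + 3.3) = arctan(69/3.3) = 87.26°
∠[(j69)² + 7.56(j69) + 17.64] = ∠[-4743.4 + j521.64] = 173.72°
∠T(j69) = 87.26° − 173.72° = -86.46°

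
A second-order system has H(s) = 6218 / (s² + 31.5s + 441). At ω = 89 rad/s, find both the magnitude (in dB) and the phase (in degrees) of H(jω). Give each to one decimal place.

|(j89)² + 31.5(j89) + 441| = |-7480 + j2803.5| = 7988
|H(j89)| = 6218 / 7988 = 0.77841
20 log₁₀(0.77841) = -2.18 dB
∠[(j89)² + 31.5(j89) + 441] = ∠[-7480 + j2803.5] = 159.45°
∠H(j89) = −159.45° = -159.45°

|H| = -2.2 dB, ∠H = -159.5 deg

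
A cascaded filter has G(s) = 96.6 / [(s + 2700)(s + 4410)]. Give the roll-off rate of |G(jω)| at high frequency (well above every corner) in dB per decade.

With 0 zeros and 2 poles, the high-frequency asymptotic slope is 20 × (0 − 2) = -40 dB/decade.

-40 dB/decade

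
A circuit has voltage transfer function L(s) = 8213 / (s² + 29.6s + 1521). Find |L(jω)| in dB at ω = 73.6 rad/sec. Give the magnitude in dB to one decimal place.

|(j73.6)² + 29.6(j73.6) + 1521| = |-3896 + j2178.6| = 4464
|L(j73.6)| = 8213 / 4464 = 1.84
20 log₁₀(1.84) = 5.30 dB

5.3 dB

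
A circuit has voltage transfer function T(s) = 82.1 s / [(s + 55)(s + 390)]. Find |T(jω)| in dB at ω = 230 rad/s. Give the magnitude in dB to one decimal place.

-15.1 dB

|j230| = 230
|j230 + 55| = √(230² + 55²) = 236.5
|j230 + 390| = √(230² + 390²) = 452.8
|T(j230)| = 82.1 × 230 / (236.5 × 452.8) = 0.17636
20 log₁₀(0.17636) = -15.07 dB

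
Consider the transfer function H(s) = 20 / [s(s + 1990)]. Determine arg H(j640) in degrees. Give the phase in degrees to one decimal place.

-107.8°

∠(j640 + 1990) = arctan(640/1990) = 17.83°
∠(j640) = 90.00°
∠H(j640) = − (17.83° + 90.00°) = -107.83°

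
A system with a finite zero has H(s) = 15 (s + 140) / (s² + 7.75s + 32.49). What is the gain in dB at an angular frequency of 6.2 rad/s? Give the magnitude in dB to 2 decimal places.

32.75 dB

|j6.2 + 140| = √(6.2² + 140²) = 140.1
|(j6.2)² + 7.75(j6.2) + 32.49| = |-5.95 + j48.05| = 48.42
|H(j6.2)| = 15 × 140.1 / 48.42 = 43.416
20 log₁₀(43.416) = 32.753 dB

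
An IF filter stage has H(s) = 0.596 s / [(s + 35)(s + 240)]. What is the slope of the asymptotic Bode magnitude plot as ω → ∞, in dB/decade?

-20 dB/decade

With 1 zero and 2 poles, the high-frequency asymptotic slope is 20 × (1 − 2) = -20 dB/decade.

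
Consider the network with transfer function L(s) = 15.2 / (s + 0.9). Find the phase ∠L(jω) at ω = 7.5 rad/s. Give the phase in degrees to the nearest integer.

-83°

∠(j7.5 + 0.9) = arctan(7.5/0.9) = 83.16°
∠L(j7.5) = −83.16° = -83.16°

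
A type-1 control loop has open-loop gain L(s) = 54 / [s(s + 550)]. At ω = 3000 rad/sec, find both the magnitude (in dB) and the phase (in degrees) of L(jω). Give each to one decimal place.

|L| = -104.6 dB, ∠L = -169.6°

|j3000 + 550| = √(3000² + 550²) = 3050
|j3000| = 3000
|L(j3000)| = 54 / (3050 × 3000) = 5.9016e-06
20 log₁₀(5.9016e-06) = -104.58 dB
∠(j3000 + 550) = arctan(3000/550) = 79.61°
∠(j3000) = 90.00°
∠L(j3000) = − (79.61° + 90.00°) = -169.61°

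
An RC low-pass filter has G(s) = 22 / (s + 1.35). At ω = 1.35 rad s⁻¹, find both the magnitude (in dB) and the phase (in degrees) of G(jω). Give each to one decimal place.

|G| = 21.2 dB, ∠G = -45.0°

|j1.35 + 1.35| = √(1.35² + 1.35²) = 1.909
|G(j1.35)| = 22 / 1.909 = 11.523
20 log₁₀(11.523) = 21.23 dB
∠(j1.35 + 1.35) = arctan(1.35/1.35) = 45.00°
∠G(j1.35) = −45.00° = -45.00°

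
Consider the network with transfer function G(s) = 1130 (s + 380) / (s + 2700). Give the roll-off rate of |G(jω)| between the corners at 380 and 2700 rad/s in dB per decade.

In this band the factors already past their corner are: zero at 380; net slope = 20 dB/decade.

20 dB/decade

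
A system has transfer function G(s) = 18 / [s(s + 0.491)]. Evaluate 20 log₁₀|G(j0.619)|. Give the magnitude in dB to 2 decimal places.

|j0.619 + 0.491| = √(0.619² + 0.491²) = 0.7901
|j0.619| = 0.619
|G(j0.619)| = 18 / (0.7901 × 0.619) = 36.805
20 log₁₀(36.805) = 31.318 dB

31.32 dB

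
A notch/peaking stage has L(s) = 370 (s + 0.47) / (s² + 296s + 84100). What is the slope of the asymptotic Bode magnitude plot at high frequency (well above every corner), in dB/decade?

-20 dB/decade

With 1 zero and 2 poles, the high-frequency asymptotic slope is 20 × (1 − 2) = -20 dB/decade.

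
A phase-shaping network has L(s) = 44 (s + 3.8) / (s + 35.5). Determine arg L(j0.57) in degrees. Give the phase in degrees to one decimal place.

∠(j0.57 + 3.8) = arctan(0.57/3.8) = 8.53°
∠(j0.57 + 35.5) = arctan(0.57/35.5) = 0.92°
∠L(j0.57) = 8.53° − 0.92° = 7.61°

7.6 deg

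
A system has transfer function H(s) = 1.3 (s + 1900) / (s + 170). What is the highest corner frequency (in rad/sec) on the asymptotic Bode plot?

Break frequencies occur at each pole and zero magnitude: 170 rad/sec, 1900 rad/sec.
The highest is 1900 rad/sec.

1900 rad/sec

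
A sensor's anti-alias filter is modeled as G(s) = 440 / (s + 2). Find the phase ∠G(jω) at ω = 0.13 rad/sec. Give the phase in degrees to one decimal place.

∠(j0.13 + 2) = arctan(0.13/2) = 3.72°
∠G(j0.13) = −3.72° = -3.72°

-3.7°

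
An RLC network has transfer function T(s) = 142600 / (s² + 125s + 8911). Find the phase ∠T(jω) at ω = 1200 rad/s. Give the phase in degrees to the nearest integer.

∠[(j1200)² + 125(j1200) + 8911] = ∠[-1.4311e+06 + j1.5e+05] = 174.02°
∠T(j1200) = −174.02° = -174.02°

-174°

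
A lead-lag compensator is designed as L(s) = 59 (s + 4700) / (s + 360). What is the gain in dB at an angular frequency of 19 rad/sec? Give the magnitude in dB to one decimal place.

|j19 + 4700| = √(19² + 4700²) = 4700
|j19 + 360| = √(19² + 360²) = 360.5
|L(j19)| = 59 × 4700 / 360.5 = 769.21
20 log₁₀(769.21) = 57.72 dB

57.7 dB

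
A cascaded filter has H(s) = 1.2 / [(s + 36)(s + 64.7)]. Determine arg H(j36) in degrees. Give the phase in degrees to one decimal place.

∠(j36 + 36) = arctan(36/36) = 45.00°
∠(j36 + 64.7) = arctan(36/64.7) = 29.09°
∠H(j36) = − (45.00° + 29.09°) = -74.09°

-74.1°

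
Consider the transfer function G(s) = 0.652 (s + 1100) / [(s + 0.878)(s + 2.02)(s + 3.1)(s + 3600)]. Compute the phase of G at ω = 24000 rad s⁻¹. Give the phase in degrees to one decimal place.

-264.1 deg

∠(j24000 + 1100) = arctan(24000/1100) = 87.38°
∠(j24000 + 0.878) = arctan(24000/0.878) = 90.00°
∠(j24000 + 2.02) = arctan(24000/2.02) = 90.00°
∠(j24000 + 3.1) = arctan(24000/3.1) = 89.99°
∠(j24000 + 3600) = arctan(24000/3600) = 81.47°
∠G(j24000) = 87.38° − (90.00° + 90.00° + 89.99° + 81.47°) = -264.08°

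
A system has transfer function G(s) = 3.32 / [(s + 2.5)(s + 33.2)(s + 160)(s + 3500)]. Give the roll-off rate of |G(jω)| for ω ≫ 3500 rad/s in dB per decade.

-80 dB/decade

With 0 zeros and 4 poles, the high-frequency asymptotic slope is 20 × (0 − 4) = -80 dB/decade.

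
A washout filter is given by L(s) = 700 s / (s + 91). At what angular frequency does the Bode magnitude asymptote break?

The single real pole at s = −91 gives a corner at ω = 91 rad/s.

91 rad/s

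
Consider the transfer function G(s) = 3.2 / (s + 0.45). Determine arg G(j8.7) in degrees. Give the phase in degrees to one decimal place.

-87.0°

∠(j8.7 + 0.45) = arctan(8.7/0.45) = 87.04°
∠G(j8.7) = −87.04° = -87.04°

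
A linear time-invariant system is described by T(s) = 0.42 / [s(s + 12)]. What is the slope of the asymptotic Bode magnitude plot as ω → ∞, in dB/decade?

-40 dB/decade

With 0 zeros and 2 poles, the high-frequency asymptotic slope is 20 × (0 − 2) = -40 dB/decade.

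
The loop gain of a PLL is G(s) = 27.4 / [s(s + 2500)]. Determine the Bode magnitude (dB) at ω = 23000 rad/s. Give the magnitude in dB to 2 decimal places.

-145.77 dB

|j23000 + 2500| = √(23000² + 2500²) = 2.314e+04
|j23000| = 2.3e+04
|G(j23000)| = 27.4 / (2.314e+04 × 2.3e+04) = 5.1493e-08
20 log₁₀(5.1493e-08) = -145.765 dB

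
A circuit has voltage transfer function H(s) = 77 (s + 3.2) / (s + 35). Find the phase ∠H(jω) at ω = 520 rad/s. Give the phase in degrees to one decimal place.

3.5°

∠(j520 + 3.2) = arctan(520/3.2) = 89.65°
∠(j520 + 35) = arctan(520/35) = 86.15°
∠H(j520) = 89.65° − 86.15° = 3.50°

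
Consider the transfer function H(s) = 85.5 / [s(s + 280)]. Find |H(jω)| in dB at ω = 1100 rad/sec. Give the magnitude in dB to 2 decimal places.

|j1100 + 280| = √(1100² + 280²) = 1135
|j1100| = 1100
|H(j1100)| = 85.5 / (1135 × 1100) = 6.8478e-05
20 log₁₀(6.8478e-05) = -83.289 dB

-83.29 dB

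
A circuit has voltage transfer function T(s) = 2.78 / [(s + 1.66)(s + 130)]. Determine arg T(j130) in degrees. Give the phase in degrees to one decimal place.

∠(j130 + 1.66) = arctan(130/1.66) = 89.27°
∠(j130 + 130) = arctan(130/130) = 45.00°
∠T(j130) = − (89.27° + 45.00°) = -134.27°

-134.3°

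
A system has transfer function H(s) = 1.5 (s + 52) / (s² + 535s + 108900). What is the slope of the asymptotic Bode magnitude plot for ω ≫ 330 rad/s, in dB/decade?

With 1 zero and 2 poles, the high-frequency asymptotic slope is 20 × (1 − 2) = -20 dB/decade.

-20 dB/decade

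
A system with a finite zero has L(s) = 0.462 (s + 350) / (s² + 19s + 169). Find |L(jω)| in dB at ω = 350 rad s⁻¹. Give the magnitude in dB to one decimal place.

-54.6 dB

|j350 + 350| = √(350² + 350²) = 495
|(j350)² + 19(j350) + 169| = |-1.2233e+05 + j6650| = 1.225e+05
|L(j350)| = 0.462 × 495 / 1.225e+05 = 0.0018666
20 log₁₀(0.0018666) = -54.58 dB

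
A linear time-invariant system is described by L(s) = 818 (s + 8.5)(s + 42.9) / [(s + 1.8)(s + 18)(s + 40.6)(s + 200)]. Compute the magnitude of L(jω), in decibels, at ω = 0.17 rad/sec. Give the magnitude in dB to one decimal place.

|j0.17 + 8.5| = √(0.17² + 8.5²) = 8.502
|j0.17 + 42.9| = √(0.17² + 42.9²) = 42.9
|j0.17 + 1.8| = √(0.17² + 1.8²) = 1.808
|j0.17 + 18| = √(0.17² + 18²) = 18
|j0.17 + 40.6| = √(0.17² + 40.6²) = 40.6
|j0.17 + 200| = √(0.17² + 200²) = 200
|L(j0.17)| = 818 × 8.502 × 42.9 / (1.808 × 18 × 40.6 × 200) = 1.1289
20 log₁₀(1.1289) = 1.05 dB

1.1 dB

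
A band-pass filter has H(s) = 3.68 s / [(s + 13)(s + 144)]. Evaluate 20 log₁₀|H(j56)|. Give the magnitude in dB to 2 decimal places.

|j56| = 56
|j56 + 13| = √(56² + 13²) = 57.49
|j56 + 144| = √(56² + 144²) = 154.5
|H(j56)| = 3.68 × 56 / (57.49 × 154.5) = 0.023201
20 log₁₀(0.023201) = -32.690 dB

-32.69 dB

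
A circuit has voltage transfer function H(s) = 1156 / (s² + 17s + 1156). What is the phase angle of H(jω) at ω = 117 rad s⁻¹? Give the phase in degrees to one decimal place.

-171.0°

∠[(j117)² + 17(j117) + 1156] = ∠[-12533 + j1989] = 170.98°
∠H(j117) = −170.98° = -170.98°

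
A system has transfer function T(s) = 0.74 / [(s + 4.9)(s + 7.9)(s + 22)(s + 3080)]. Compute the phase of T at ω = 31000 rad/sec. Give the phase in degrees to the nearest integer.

∠(j31000 + 4.9) = arctan(31000/4.9) = 89.99°
∠(j31000 + 7.9) = arctan(31000/7.9) = 89.99°
∠(j31000 + 22) = arctan(31000/22) = 89.96°
∠(j31000 + 3080) = arctan(31000/3080) = 84.33°
∠T(j31000) = − (89.99° + 89.99° + 89.96° + 84.33°) = -354.26°

-354°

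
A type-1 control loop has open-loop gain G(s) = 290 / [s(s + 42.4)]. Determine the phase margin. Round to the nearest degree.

81°

Gain crossover: |G(jω)| = 1 at ω ≈ 6.75 rad s⁻¹.
∠G(j6.75) = −90° − arctan(6.75/42.4) ≈ -99.05°
PM = 180° + (-99.05°) = 80.95°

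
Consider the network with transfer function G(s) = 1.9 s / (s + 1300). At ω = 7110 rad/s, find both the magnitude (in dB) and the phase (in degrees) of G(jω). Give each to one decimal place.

|G| = 5.4 dB, ∠G = 10.4°

|j7110| = 7110
|j7110 + 1300| = √(7110² + 1300²) = 7228
|G(j7110)| = 1.9 × 7110 / 7228 = 1.869
20 log₁₀(1.869) = 5.43 dB
∠(j7110) = 90.00°
∠(j7110 + 1300) = arctan(7110/1300) = 79.64°
∠G(j7110) = 90.00° − 79.64° = 10.36°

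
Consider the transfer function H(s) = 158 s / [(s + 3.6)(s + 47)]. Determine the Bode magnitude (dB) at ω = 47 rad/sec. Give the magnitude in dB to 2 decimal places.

|j47| = 47
|j47 + 3.6| = √(47² + 3.6²) = 47.14
|j47 + 47| = √(47² + 47²) = 66.47
|H(j47)| = 158 × 47 / (47.14 × 66.47) = 2.3701
20 log₁₀(2.3701) = 7.495 dB

7.50 dB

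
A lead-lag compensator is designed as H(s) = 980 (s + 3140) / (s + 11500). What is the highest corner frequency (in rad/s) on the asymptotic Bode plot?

11500 rad/s

Break frequencies occur at each pole and zero magnitude: 3140 rad/s, 11500 rad/s.
The highest is 11500 rad/s.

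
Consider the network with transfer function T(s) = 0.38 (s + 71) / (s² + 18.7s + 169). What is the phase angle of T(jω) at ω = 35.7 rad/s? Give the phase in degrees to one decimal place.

-122.2°

∠(j35.7 + 71) = arctan(35.7/71) = 26.69°
∠[(j35.7)² + 18.7(j35.7) + 169] = ∠[-1105.5 + j667.59] = 148.87°
∠T(j35.7) = 26.69° − 148.87° = -122.18°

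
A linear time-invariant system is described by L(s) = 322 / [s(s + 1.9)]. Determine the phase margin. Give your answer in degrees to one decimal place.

Gain crossover: |L(jω)| = 1 at ω ≈ 17.9 rad/s.
∠L(j17.9) = −90° − arctan(17.9/1.9) ≈ -173.94°
PM = 180° + (-173.94°) = 6.06°

6.1°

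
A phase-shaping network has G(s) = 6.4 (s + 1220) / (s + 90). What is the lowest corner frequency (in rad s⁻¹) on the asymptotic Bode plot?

Break frequencies occur at each pole and zero magnitude: 90 rad s⁻¹, 1220 rad s⁻¹.
The lowest is 90 rad s⁻¹.

90 rad s⁻¹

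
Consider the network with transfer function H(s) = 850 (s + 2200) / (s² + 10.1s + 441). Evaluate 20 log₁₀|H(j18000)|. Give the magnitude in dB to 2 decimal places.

-26.45 dB

|j18000 + 2200| = √(18000² + 2200²) = 1.813e+04
|(j18000)² + 10.1(j18000) + 441| = |-3.24e+08 + j1.818e+05| = 3.24e+08
|H(j18000)| = 850 × 1.813e+04 / 3.24e+08 = 0.047574
20 log₁₀(0.047574) = -26.453 dB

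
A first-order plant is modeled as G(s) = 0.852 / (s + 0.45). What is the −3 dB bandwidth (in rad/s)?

For a single-pole low-pass, the −3 dB point is at the pole: ω = 0.45 rad/s.

0.45 rad/s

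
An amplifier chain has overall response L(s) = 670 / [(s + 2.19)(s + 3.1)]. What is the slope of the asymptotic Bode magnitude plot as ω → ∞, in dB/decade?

-40 dB/decade

With 0 zeros and 2 poles, the high-frequency asymptotic slope is 20 × (0 − 2) = -40 dB/decade.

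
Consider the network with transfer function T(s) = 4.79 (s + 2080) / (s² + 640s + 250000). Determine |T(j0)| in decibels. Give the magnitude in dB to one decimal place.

T(0) = 4.79 × 2080 / 250000 = 0.039853
20 log₁₀(0.039853) = -27.99 dB

-28.0 dB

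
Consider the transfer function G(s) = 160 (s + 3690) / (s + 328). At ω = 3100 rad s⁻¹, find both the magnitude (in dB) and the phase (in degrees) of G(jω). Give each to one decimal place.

|G| = 47.9 dB, ∠G = -43.9°

|j3100 + 3690| = √(3100² + 3690²) = 4819
|j3100 + 328| = √(3100² + 328²) = 3117
|G(j3100)| = 160 × 4819 / 3117 = 247.36
20 log₁₀(247.36) = 47.87 dB
∠(j3100 + 3690) = arctan(3100/3690) = 40.03°
∠(j3100 + 328) = arctan(3100/328) = 83.96°
∠G(j3100) = 40.03° − 83.96° = -43.93°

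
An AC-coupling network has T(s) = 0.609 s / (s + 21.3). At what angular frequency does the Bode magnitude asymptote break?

The single real pole at s = −21.3 gives a corner at ω = 21.3 rad s⁻¹.

21.3 rad s⁻¹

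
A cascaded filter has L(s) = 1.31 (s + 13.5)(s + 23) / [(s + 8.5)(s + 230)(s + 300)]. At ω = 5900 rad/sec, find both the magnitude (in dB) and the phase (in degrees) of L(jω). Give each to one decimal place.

|j5900 + 13.5| = √(5900² + 13.5²) = 5900
|j5900 + 23| = √(5900² + 23²) = 5900
|j5900 + 8.5| = √(5900² + 8.5²) = 5900
|j5900 + 230| = √(5900² + 230²) = 5904
|j5900 + 300| = √(5900² + 300²) = 5908
|L(j5900)| = 1.31 × 5900 × 5900 / (5900 × 5904 × 5908) = 0.00022158
20 log₁₀(0.00022158) = -73.09 dB
∠(j5900 + 13.5) = arctan(5900/13.5) = 89.87°
∠(j5900 + 23) = arctan(5900/23) = 89.78°
∠(j5900 + 8.5) = arctan(5900/8.5) = 89.92°
∠(j5900 + 230) = arctan(5900/230) = 87.77°
∠(j5900 + 300) = arctan(5900/300) = 87.09°
∠L(j5900) = 89.87° + 89.78° − (89.92° + 87.77° + 87.09°) = -85.13°

|L| = -73.1 dB, ∠L = -85.1°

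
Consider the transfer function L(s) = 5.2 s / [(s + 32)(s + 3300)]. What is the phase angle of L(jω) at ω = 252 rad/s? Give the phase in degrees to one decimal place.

∠(j252) = 90.00°
∠(j252 + 32) = arctan(252/32) = 82.76°
∠(j252 + 3300) = arctan(252/3300) = 4.37°
∠L(j252) = 90.00° − (82.76° + 4.37°) = 2.87°

2.9 deg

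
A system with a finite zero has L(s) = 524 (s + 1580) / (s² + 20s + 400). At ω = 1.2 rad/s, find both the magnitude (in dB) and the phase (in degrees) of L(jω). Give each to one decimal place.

|j1.2 + 1580| = √(1.2² + 1580²) = 1580
|(j1.2)² + 20(j1.2) + 400| = |398.56 + j24| = 399.3
|L(j1.2)| = 524 × 1580 / 399.3 = 2073.5
20 log₁₀(2073.5) = 66.33 dB
∠(j1.2 + 1580) = arctan(1.2/1580) = 0.04°
∠[(j1.2)² + 20(j1.2) + 400] = ∠[398.56 + j24] = 3.45°
∠L(j1.2) = 0.04° − 3.45° = -3.40°

|L| = 66.3 dB, ∠L = -3.4°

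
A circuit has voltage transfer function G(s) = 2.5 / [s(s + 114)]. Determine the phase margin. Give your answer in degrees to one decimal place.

Gain crossover: |G(jω)| = 1 at ω ≈ 0.0219 rad s⁻¹.
∠G(j0.0219) = −90° − arctan(0.0219/114) ≈ -90.01°
PM = 180° + (-90.01°) = 89.99°

90.0°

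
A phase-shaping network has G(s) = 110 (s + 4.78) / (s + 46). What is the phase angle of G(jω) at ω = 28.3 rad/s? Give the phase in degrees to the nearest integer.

∠(j28.3 + 4.78) = arctan(28.3/4.78) = 80.41°
∠(j28.3 + 46) = arctan(28.3/46) = 31.60°
∠G(j28.3) = 80.41° − 31.60° = 48.81°

49°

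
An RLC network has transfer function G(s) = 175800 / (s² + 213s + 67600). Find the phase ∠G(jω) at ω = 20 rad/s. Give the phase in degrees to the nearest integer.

∠[(j20)² + 213(j20) + 67600] = ∠[67200 + j4260] = 3.63°
∠G(j20) = −3.63° = -3.63°

-4°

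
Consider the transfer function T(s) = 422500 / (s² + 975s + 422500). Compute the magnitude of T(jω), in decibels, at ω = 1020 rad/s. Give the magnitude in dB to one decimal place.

|(j1020)² + 975(j1020) + 422500| = |-6.179e+05 + j9.945e+05| = 1.171e+06
|T(j1020)| = 422500 / 1.171e+06 = 0.36086
20 log₁₀(0.36086) = -8.85 dB

-8.9 dB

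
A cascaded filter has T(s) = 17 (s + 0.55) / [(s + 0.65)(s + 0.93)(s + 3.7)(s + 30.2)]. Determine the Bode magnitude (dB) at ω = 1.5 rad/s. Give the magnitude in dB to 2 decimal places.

|j1.5 + 0.55| = √(1.5² + 0.55²) = 1.598
|j1.5 + 0.65| = √(1.5² + 0.65²) = 1.635
|j1.5 + 0.93| = √(1.5² + 0.93²) = 1.765
|j1.5 + 3.7| = √(1.5² + 3.7²) = 3.992
|j1.5 + 30.2| = √(1.5² + 30.2²) = 30.24
|T(j1.5)| = 17 × 1.598 / (1.635 × 1.765 × 3.992 × 30.24) = 0.077977
20 log₁₀(0.077977) = -22.161 dB

-22.16 dB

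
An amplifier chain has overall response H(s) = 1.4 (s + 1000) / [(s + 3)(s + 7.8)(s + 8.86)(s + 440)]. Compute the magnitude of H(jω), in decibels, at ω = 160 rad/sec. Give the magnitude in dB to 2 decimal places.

|j160 + 1000| = √(160² + 1000²) = 1013
|j160 + 3| = √(160² + 3²) = 160
|j160 + 7.8| = √(160² + 7.8²) = 160.2
|j160 + 8.86| = √(160² + 8.86²) = 160.2
|j160 + 440| = √(160² + 440²) = 468.2
|H(j160)| = 1.4 × 1013 / (160 × 160.2 × 160.2 × 468.2) = 7.3719e-07
20 log₁₀(7.3719e-07) = -122.648 dB

-122.65 dB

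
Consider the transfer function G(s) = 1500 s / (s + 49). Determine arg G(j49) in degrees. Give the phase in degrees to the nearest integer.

45°

∠(j49) = 90.00°
∠(j49 + 49) = arctan(49/49) = 45.00°
∠G(j49) = 90.00° − 45.00° = 45.00°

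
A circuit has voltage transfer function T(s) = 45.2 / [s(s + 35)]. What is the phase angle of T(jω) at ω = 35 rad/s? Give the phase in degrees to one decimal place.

-135.0°

∠(j35 + 35) = arctan(35/35) = 45.00°
∠(j35) = 90.00°
∠T(j35) = − (45.00° + 90.00°) = -135.00°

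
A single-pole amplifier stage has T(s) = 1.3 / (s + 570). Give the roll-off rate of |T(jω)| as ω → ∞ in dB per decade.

With 0 zeros and 1 pole, the high-frequency asymptotic slope is 20 × (0 − 1) = -20 dB/decade.

-20 dB/decade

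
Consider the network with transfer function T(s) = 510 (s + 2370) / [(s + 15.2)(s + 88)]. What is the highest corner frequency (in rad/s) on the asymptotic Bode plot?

2370 rad/s

Break frequencies occur at each pole and zero magnitude: 15.2 rad/s, 88 rad/s, 2370 rad/s.
The highest is 2370 rad/s.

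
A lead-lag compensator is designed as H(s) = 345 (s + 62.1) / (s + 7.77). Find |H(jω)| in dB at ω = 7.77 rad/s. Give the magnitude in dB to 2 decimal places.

|j7.77 + 62.1| = √(7.77² + 62.1²) = 62.58
|j7.77 + 7.77| = √(7.77² + 7.77²) = 10.99
|H(j7.77)| = 345 × 62.58 / 10.99 = 1964.9
20 log₁₀(1964.9) = 65.867 dB

65.87 dB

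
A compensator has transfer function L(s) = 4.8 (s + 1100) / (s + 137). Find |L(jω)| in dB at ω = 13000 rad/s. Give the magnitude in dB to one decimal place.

13.7 dB

|j13000 + 1100| = √(13000² + 1100²) = 1.305e+04
|j13000 + 137| = √(13000² + 137²) = 1.3e+04
|L(j13000)| = 4.8 × 1.305e+04 / 1.3e+04 = 4.8169
20 log₁₀(4.8169) = 13.66 dB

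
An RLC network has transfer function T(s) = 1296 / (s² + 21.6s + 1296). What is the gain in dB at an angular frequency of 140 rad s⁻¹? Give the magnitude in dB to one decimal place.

|(j140)² + 21.6(j140) + 1296| = |-18304 + j3024| = 1.855e+04
|T(j140)| = 1296 / 1.855e+04 = 0.069857
20 log₁₀(0.069857) = -23.12 dB

-23.1 dB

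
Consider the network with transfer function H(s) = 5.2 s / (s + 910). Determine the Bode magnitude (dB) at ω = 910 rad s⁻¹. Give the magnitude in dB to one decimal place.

11.3 dB

|j910| = 910
|j910 + 910| = √(910² + 910²) = 1287
|H(j910)| = 5.2 × 910 / 1287 = 3.677
20 log₁₀(3.677) = 11.31 dB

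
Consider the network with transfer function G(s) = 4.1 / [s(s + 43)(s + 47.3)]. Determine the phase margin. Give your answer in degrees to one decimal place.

90.0°

Gain crossover: |G(jω)| = 1 at ω ≈ 0.00202 rad/sec.
∠G(j0.00202) = −90° − arctan(0.00202/43) − arctan(0.00202/47.3) ≈ -90.01°
PM = 180° + (-90.01°) = 89.99°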